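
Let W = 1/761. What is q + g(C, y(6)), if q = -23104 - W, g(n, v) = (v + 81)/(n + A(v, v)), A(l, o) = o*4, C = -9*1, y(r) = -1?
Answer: -228628765/9893 ≈ -23110.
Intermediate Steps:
W = 1/761 ≈ 0.0013141
C = -9
A(l, o) = 4*o
g(n, v) = (81 + v)/(n + 4*v) (g(n, v) = (v + 81)/(n + 4*v) = (81 + v)/(n + 4*v))
q = -17582145/761 (q = -23104 - 1*1/761 = -23104 - 1/761 = -17582145/761 ≈ -23104.)
q + g(C, y(6)) = -17582145/761 + (81 - 1)/(-9 + 4*(-1)) = -17582145/761 + 80/(-9 - 4) = -17582145/761 + 80/(-13) = -17582145/761 - 1/13*80 = -17582145/761 - 80/13 = -228628765/9893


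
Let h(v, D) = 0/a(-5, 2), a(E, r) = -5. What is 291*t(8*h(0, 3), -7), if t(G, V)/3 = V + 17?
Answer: 8730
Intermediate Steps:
h(v, D) = 0 (h(v, D) = 0/(-5) = 0*(-1/5) = 0)
t(G, V) = 51 + 3*V (t(G, V) = 3*(V + 17) = 3*(17 + V) = 51 + 3*V)
291*t(8*h(0, 3), -7) = 291*(51 + 3*(-7)) = 291*(51 - 21) = 291*30 = 8730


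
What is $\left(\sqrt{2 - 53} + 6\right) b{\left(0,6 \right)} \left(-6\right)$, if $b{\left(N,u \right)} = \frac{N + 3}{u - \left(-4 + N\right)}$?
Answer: $- \frac{54}{5} - \frac{9 i \sqrt{51}}{5} \approx -10.8 - 12.855 i$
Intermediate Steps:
$b{\left(N,u \right)} = \frac{3 + N}{4 + u - N}$
$\left(\sqrt{2 - 53} + 6\right) b{\left(0,6 \right)} \left(-6\right) = \left(\sqrt{2 - 53} + 6\right) \frac{3 + 0}{4 + 6 - 0} \left(-6\right) = \left(\sqrt{-51} + 6\right) \frac{1}{4 + 6 + 0} \cdot 3 \left(-6\right) = \left(i \sqrt{51} + 6\right) \frac{1}{10} \cdot 3 \left(-6\right) = \left(6 + i \sqrt{51}\right) \frac{1}{10} \cdot 3 \left(-6\right) = \left(6 + i \sqrt{51}\right) \frac{3}{10} \left(-6\right) = \left(6 + i \sqrt{51}\right) \left(- \frac{9}{5}\right) = - \frac{54}{5} - \frac{9 i \sqrt{51}}{5}$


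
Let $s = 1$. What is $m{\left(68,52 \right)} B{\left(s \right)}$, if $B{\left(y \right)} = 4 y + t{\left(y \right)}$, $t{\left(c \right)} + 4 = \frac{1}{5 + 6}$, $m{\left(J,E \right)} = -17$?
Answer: $- \frac{17}{11} \approx -1.5455$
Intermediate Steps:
$t{\left(c \right)} = - \frac{43}{11}$ ($t{\left(c \right)} = -4 + \frac{1}{5 + 6} = -4 + \frac{1}{11} = - \frac{43}{11}$)
$B{\left(y \right)} = - \frac{43}{11} + 4 y$ ($B{\left(y \right)} = 4 y - \frac{43}{11} = - \frac{43}{11} + 4 y$)
$m{\left(68,52 \right)} B{\left(s \right)} = - 17 \left(- \frac{43}{11} + 4 \cdot 1\right) = - 17 \left(- \frac{43}{11} + 4\right) = \left(-17\right) \frac{1}{11} = - \frac{17}{11}$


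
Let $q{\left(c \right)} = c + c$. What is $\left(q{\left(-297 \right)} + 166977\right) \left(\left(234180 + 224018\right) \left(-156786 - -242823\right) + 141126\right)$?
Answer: $6559170999931116$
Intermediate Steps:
$q{\left(c \right)} = 2 c$
$\left(q{\left(-297 \right)} + 166977\right) \left(\left(234180 + 224018\right) \left(-156786 - -242823\right) + 141126\right) = \left(2 \left(-297\right) + 166977\right) \left(\left(234180 + 224018\right) \left(-156786 - -242823\right) + 141126\right) = \left(-594 + 166977\right) \left(458198 \left(-156786 + 242823\right) + 141126\right) = 166383 \left(458198 \cdot 86037 + 141126\right) = 166383 \left(39421981326 + 141126\right) = 166383 \cdot 39422122452 = 6559170999931116$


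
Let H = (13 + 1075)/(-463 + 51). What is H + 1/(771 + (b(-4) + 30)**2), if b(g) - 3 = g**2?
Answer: -862681/326716 ≈ -2.6405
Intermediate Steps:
b(g) = 3 + g**2
H = -272/103 (H = 1088/(-412) = 1088*(-1/412) = -272/103 ≈ -2.6408)
H + 1/(771 + (b(-4) + 30)**2) = -272/103 + 1/(771 + ((3 + (-4)**2) + 30)**2) = -272/103 + 1/(771 + ((3 + 16) + 30)**2) = -272/103 + 1/(771 + (19 + 30)**2) = -272/103 + 1/(771 + 49**2) = -272/103 + 1/(771 + 2401) = -272/103 + 1/3172 = -862681/326716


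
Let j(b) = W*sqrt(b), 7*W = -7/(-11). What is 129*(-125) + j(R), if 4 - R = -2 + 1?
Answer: -16125 + sqrt(5)/11 ≈ -16125.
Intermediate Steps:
R = 5 (R = 4 - (-2 + 1) = 4 - 1*(-1) = 4 + 1 = 5)
W = 1/11 (W = (-7/(-11))/7 = (-7*(-1/11))/7 = (1/7)*(7/11) = 1/11 ≈ 0.090909)
j(b) = sqrt(b)/11
129*(-125) + j(R) = 129*(-125) + sqrt(5)/11 = -16125 + sqrt(5)/11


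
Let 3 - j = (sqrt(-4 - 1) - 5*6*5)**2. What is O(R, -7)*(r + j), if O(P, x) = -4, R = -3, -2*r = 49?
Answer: 90066 - 1200*I*sqrt(5) ≈ 90066.0 - 2683.3*I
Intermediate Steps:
r = -49/2 (r = -1/2*49 = -49/2 ≈ -24.500)
j = 3 - (-150 + I*sqrt(5))**2 (j = 3 - (sqrt(-4 - 1) - 5*6*5)**2 = 3 - (sqrt(-5) - 30*5)**2 = 3 - (I*sqrt(5) - 150)**2 = 3 - (-150 + I*sqrt(5))**2 ≈ -22492.0 + 670.82*I)
O(R, -7)*(r + j) = -4*(-49/2 + (-22492 + 300*I*sqrt(5))) = -4*(-45033/2 + 300*I*sqrt(5)) = 90066 - 1200*I*sqrt(5)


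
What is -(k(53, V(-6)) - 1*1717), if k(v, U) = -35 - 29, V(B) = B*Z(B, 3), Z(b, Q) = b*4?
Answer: 1781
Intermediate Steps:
Z(b, Q) = 4*b
V(B) = 4*B² (V(B) = B*(4*B) = 4*B²)
k(v, U) = -64
-(k(53, V(-6)) - 1*1717) = -(-64 - 1*1717) = -(-64 - 1717) = -1*(-1781) = 1781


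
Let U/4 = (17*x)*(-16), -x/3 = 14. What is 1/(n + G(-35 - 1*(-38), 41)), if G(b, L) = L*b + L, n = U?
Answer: 1/45860 ≈ 2.1805e-5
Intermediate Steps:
x = -42 (x = -3*14 = -42)
U = 45696 (U = 4*((17*(-42))*(-16)) = 4*(-714*(-16)) = 4*11424 = 45696)
n = 45696
G(b, L) = L + L*b
1/(n + G(-35 - 1*(-38), 41)) = 1/(45696 + 41*(1 + (-35 - 1*(-38)))) = 1/(45696 + 41*(1 + (-35 + 38))) = 1/(45696 + 41*(1 + 3)) = 1/(45696 + 41*4) = 1/(45696 + 164) = 1/45860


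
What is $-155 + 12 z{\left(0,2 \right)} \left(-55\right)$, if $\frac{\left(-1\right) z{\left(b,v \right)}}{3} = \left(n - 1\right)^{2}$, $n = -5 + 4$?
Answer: $7765$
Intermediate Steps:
$n = -1$
$z{\left(b,v \right)} = -12$ ($z{\left(b,v \right)} = - 3 \left(-1 - 1\right)^{2} = - 3 \left(-2\right)^{2} = \left(-3\right) 4 = -12$)
$-155 + 12 z{\left(0,2 \right)} \left(-55\right) = -155 + 12 \left(-12\right) \left(-55\right) = -155 - -7920 = -155 + 7920 = 7765$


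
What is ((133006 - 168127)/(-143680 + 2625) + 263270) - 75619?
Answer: 26469146926/141055 ≈ 1.8765e+5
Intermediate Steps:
((133006 - 168127)/(-143680 + 2625) + 263270) - 75619 = (-35121/(-141055) + 263270) - 75619 = (-35121*(-1/141055) + 263270) - 75619 = (35121/141055 + 263270) - 75619 = 37135584971/141055 - 75619 = 26469146926/141055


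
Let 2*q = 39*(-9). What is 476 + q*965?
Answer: -337763/2 ≈ -1.6888e+5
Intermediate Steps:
q = -351/2 (q = (39*(-9))/2 = (½)*(-351) = -351/2 ≈ -175.50)
476 + q*965 = 476 - 351/2*965 = 476 - 338715/2 = -337763/2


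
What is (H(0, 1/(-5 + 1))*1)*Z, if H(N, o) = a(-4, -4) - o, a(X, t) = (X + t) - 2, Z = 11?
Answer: -429/4 ≈ -107.25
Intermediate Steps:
a(X, t) = -2 + X + t
H(N, o) = -10 - o (H(N, o) = (-2 - 4 - 4) - o = -10 - o)
(H(0, 1/(-5 + 1))*1)*Z = ((-10 - 1/(-5 + 1))*1)*11 = ((-10 - 1/(-4))*1)*11 = ((-10 - 1*(-1/4))*1)*11 = ((-10 + 1/4)*1)*11 = -39/4*1*11 = -39/4*11 = -429/4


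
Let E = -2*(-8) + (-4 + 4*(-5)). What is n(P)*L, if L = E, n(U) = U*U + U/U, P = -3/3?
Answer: -16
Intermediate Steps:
P = -1 (P = -3*⅓ = -1)
E = -8 (E = 16 + (-4 - 20) = 16 - 24 = -8)
n(U) = 1 + U² (n(U) = U² + 1 = 1 + U²)
L = -8
n(P)*L = (1 + (-1)²)*(-8) = (1 + 1)*(-8) = 2*(-8) = -16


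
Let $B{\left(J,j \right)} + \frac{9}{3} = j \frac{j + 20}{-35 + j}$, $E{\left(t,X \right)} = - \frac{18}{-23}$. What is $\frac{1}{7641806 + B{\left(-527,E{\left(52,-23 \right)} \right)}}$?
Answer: $\frac{18101}{138324267499} \approx 1.3086 \cdot 10^{-7}$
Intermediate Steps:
$E{\left(t,X \right)} = \frac{18}{23}$ ($E{\left(t,X \right)} = \left(-18\right) \left(- \frac{1}{23}\right) = \frac{18}{23}$)
$B{\left(J,j \right)} = -3 + \frac{j \left(20 + j\right)}{-35 + j}$ ($B{\left(J,j \right)} = -3 + j \frac{j + 20}{-35 + j} = -3 + j \frac{20 + j}{-35 + j} = -3 + \frac{j \left(20 + j\right)}{-35 + j}$)
$\frac{1}{7641806 + B{\left(-527,E{\left(52,-23 \right)} \right)}} = \frac{1}{7641806 + \frac{105 + \left(\frac{18}{23}\right)^{2} + 17 \cdot \frac{18}{23}}{-35 + \frac{18}{23}}} = \frac{1}{7641806 + \frac{105 + \frac{324}{529} + \frac{306}{23}}{- \frac{787}{23}}} = \frac{1}{7641806 - \frac{62907}{18101}} = \frac{1}{\frac{138324267499}{18101}} = \frac{18101}{138324267499}$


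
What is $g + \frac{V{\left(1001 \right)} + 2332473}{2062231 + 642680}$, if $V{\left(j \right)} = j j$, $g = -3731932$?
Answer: $- \frac{917685507598}{245901} \approx -3.7319 \cdot 10^{6}$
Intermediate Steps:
$V{\left(j \right)} = j^{2}$
$g + \frac{V{\left(1001 \right)} + 2332473}{2062231 + 642680} = -3731932 + \frac{1001^{2} + 2332473}{2062231 + 642680} = -3731932 + \frac{1002001 + 2332473}{2704911} = -3731932 + 3334474 \cdot \frac{1}{2704911} = -3731932 + \frac{303134}{245901} = - \frac{917685507598}{245901}$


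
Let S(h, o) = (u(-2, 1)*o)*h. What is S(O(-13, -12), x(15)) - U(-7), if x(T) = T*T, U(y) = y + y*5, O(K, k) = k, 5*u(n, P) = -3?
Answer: 1662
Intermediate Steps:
u(n, P) = -⅗ (u(n, P) = (⅕)*(-3) = -⅗)
U(y) = 6*y (U(y) = y + 5*y = 6*y)
x(T) = T²
S(h, o) = -3*h*o/5 (S(h, o) = (-3*o/5)*h = -3*h*o/5)
S(O(-13, -12), x(15)) - U(-7) = -⅗*(-12)*15² - 6*(-7) = -⅗*(-12)*225 - 1*(-42) = 1620 + 42 = 1662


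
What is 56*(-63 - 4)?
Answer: -3752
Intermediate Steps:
56*(-63 - 4) = 56*(-67) = -3752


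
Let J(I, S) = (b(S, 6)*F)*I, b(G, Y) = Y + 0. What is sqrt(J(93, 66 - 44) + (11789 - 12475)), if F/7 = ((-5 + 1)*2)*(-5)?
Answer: sqrt(155554) ≈ 394.40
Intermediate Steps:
b(G, Y) = Y
F = 280 (F = 7*(((-5 + 1)*2)*(-5)) = 7*(-4*2*(-5)) = 7*(-8*(-5)) = 7*40 = 280)
J(I, S) = 1680*I (J(I, S) = (6*280)*I = 1680*I)
sqrt(J(93, 66 - 44) + (11789 - 12475)) = sqrt(1680*93 + (11789 - 12475)) = sqrt(156240 - 686) = sqrt(155554)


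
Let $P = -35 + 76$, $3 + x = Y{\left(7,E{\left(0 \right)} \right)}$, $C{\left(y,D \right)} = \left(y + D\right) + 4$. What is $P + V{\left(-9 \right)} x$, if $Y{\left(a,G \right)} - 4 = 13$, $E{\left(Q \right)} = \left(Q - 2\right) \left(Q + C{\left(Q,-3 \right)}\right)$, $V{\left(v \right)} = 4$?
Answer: $97$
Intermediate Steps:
$C{\left(y,D \right)} = 4 + D + y$ ($C{\left(y,D \right)} = \left(D + y\right) + 4 = 4 + D + y$)
$E{\left(Q \right)} = \left(1 + 2 Q\right) \left(-2 + Q\right)$ ($E{\left(Q \right)} = \left(Q - 2\right) \left(Q + \left(4 - 3 + Q\right)\right) = \left(-2 + Q\right) \left(Q + \left(1 + Q\right)\right) = \left(-2 + Q\right) \left(1 + 2 Q\right) = \left(1 + 2 Q\right) \left(-2 + Q\right)$)
$Y{\left(a,G \right)} = 17$ ($Y{\left(a,G \right)} = 4 + 13 = 17$)
$x = 14$ ($x = -3 + 17 = 14$)
$P = 41$
$P + V{\left(-9 \right)} x = 41 + 4 \cdot 14 = 41 + 56 = 97$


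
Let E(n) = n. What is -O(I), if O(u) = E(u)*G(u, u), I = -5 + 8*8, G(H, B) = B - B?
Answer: 0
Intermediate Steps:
G(H, B) = 0
I = 59 (I = -5 + 64 = 59)
O(u) = 0 (O(u) = u*0 = 0)
-O(I) = -1*0 = 0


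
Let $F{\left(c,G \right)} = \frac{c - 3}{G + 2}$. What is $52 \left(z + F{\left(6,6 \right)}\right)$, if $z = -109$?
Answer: $- \frac{11297}{2} \approx -5648.5$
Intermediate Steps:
$F{\left(c,G \right)} = \frac{-3 + c}{2 + G}$
$52 \left(z + F{\left(6,6 \right)}\right) = 52 \left(-109 + \frac{-3 + 6}{2 + 6}\right) = 52 \left(-109 + \frac{1}{8} \cdot 3\right) = 52 \left(-109 + \frac{3}{8}\right) = 52 \left(- \frac{869}{8}\right) = - \frac{11297}{2}$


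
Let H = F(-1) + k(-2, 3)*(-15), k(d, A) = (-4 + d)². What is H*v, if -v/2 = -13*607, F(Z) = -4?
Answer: -8585408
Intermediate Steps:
v = 15782 (v = -(-26)*607 = -2*(-7891) = 15782)
H = -544 (H = -4 + (-4 - 2)²*(-15) = -4 + (-6)²*(-15) = -4 + 36*(-15) = -4 - 540 = -544)
H*v = -544*15782 = -8585408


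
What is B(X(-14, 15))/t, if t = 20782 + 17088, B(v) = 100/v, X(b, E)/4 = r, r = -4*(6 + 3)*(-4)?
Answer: 5/1090656 ≈ 4.5844e-6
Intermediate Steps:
r = 144 (r = -4*9*(-4) = -36*(-4) = 144)
X(b, E) = 576 (X(b, E) = 4*144 = 576)
t = 37870
B(X(-14, 15))/t = (100/576)/37870 = (100*(1/576))*(1/37870) = (25/144)*(1/37870) = 5/1090656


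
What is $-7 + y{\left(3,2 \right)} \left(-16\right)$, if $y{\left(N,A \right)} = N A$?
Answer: $-103$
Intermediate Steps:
$y{\left(N,A \right)} = A N$
$-7 + y{\left(3,2 \right)} \left(-16\right) = -7 + 2 \cdot 3 \left(-16\right) = -7 + 6 \left(-16\right) = -7 - 96 = -103$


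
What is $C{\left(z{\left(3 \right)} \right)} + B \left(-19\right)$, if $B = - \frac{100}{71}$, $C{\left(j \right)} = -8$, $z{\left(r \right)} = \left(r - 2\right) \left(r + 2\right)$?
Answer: $\frac{1332}{71} \approx 18.761$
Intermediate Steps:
$z{\left(r \right)} = \left(-2 + r\right) \left(2 + r\right)$
$B = - \frac{100}{71}$ ($B = \left(-100\right) \frac{1}{71} = - \frac{100}{71} \approx -1.4085$)
$C{\left(z{\left(3 \right)} \right)} + B \left(-19\right) = -8 - - \frac{1900}{71} = -8 + \frac{1900}{71} = \frac{1332}{71}$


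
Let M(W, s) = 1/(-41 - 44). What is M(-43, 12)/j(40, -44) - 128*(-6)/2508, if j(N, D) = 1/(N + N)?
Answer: -2256/3553 ≈ -0.63496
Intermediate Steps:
j(N, D) = 1/(2*N)
M(W, s) = -1/85 (M(W, s) = 1/(-85) = -1/85)
M(-43, 12)/j(40, -44) - 128*(-6)/2508 = -1/(85*((½)/40)) - 128*(-6)/2508 = -1/(85*((½)*(1/40))) + 768*(1/2508) = -1/(85*1/80) + 64/209 = -1/85*80 + 64/209 = -16/17 + 64/209 = -2256/3553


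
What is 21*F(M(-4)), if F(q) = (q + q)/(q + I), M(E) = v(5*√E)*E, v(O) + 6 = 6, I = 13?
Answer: 0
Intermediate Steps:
v(O) = 0 (v(O) = -6 + 6 = 0)
M(E) = 0 (M(E) = 0*E = 0)
F(q) = 2*q/(13 + q) (F(q) = (q + q)/(q + 13) = (2*q)/(13 + q) = 2*q/(13 + q))
21*F(M(-4)) = 21*(2*0/(13 + 0)) = 21*(2*0/13) = 21*(2*0*(1/13)) = 21*0 = 0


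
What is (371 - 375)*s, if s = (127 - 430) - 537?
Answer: 3360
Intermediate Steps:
s = -840 (s = -303 - 537 = -840)
(371 - 375)*s = (371 - 375)*(-840) = -4*(-840) = 3360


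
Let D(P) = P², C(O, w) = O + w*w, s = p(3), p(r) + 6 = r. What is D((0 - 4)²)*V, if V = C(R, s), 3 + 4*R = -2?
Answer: 1984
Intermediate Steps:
p(r) = -6 + r
R = -5/4 (R = -¾ + (¼)*(-2) = -¾ - ½ = -5/4 ≈ -1.2500)
s = -3 (s = -6 + 3 = -3)
C(O, w) = O + w²
V = 31/4 (V = -5/4 + (-3)² = -5/4 + 9 = 31/4 ≈ 7.7500)
D((0 - 4)²)*V = ((0 - 4)²)²*(31/4) = ((-4)²)²*(31/4) = 16²*(31/4) = 256*(31/4) = 1984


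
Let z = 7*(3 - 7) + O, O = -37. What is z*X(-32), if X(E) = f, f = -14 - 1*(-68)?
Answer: -3510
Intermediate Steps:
f = 54 (f = -14 + 68 = 54)
X(E) = 54
z = -65 (z = 7*(3 - 7) - 37 = 7*(-4) - 37 = -28 - 37 = -65)
z*X(-32) = -65*54 = -3510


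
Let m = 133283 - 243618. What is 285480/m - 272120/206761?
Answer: -17810098096/4562594987 ≈ -3.9035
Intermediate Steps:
m = -110335
285480/m - 272120/206761 = 285480/(-110335) - 272120/206761 = 285480*(-1/110335) - 272120*1/206761 = -57096/22067 - 272120/206761 = -17810098096/4562594987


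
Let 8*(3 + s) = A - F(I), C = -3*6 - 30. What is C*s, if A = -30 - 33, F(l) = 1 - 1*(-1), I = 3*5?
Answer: 534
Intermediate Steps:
C = -48 (C = -18 - 30 = -48)
I = 15
F(l) = 2 (F(l) = 1 + 1 = 2)
A = -63
s = -89/8 (s = -3 + (-63 - 1*2)/8 = -3 + (-63 - 2)/8 = -3 + (⅛)*(-65) = -3 - 65/8 = -89/8 ≈ -11.125)
C*s = -48*(-89/8) = 534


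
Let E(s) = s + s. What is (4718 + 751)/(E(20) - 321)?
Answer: -5469/281 ≈ -19.463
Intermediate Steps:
E(s) = 2*s
(4718 + 751)/(E(20) - 321) = (4718 + 751)/(2*20 - 321) = 5469/(40 - 321) = 5469/(-281) = 5469*(-1/281) = -5469/281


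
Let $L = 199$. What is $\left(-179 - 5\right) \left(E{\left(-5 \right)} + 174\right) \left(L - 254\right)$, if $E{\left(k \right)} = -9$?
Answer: $1669800$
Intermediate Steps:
$\left(-179 - 5\right) \left(E{\left(-5 \right)} + 174\right) \left(L - 254\right) = \left(-179 - 5\right) \left(-9 + 174\right) \left(199 - 254\right) = \left(-184\right) 165 \left(199 - 254\right) = \left(-30360\right) \left(-55\right) = 1669800$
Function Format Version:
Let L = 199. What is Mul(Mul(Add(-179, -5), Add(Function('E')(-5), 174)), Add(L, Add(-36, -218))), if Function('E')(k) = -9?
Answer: 1669800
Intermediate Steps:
Mul(Mul(Add(-179, -5), Add(Function('E')(-5), 174)), Add(L, Add(-36, -218))) = Mul(Mul(Add(-179, -5), Add(-9, 174)), Add(199, Add(-36, -218))) = Mul(Mul(-184, 165), Add(199, -254)) = Mul(-30360, -55) = 1669800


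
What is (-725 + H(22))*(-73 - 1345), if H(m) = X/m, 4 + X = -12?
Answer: 11319894/11 ≈ 1.0291e+6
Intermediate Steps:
X = -16 (X = -4 - 12 = -16)
H(m) = -16/m
(-725 + H(22))*(-73 - 1345) = (-725 - 16/22)*(-73 - 1345) = (-725 - 16*1/22)*(-1418) = (-725 - 8/11)*(-1418) = -7983/11*(-1418) = 11319894/11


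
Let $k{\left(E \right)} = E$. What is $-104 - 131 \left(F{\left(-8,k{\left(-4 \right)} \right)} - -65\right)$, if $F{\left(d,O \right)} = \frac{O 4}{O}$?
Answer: $-9143$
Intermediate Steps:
$F{\left(d,O \right)} = 4$ ($F{\left(d,O \right)} = \frac{4 O}{O} = 4$)
$-104 - 131 \left(F{\left(-8,k{\left(-4 \right)} \right)} - -65\right) = -104 - 131 \left(4 - -65\right) = -104 - 131 \left(4 + 65\right) = -104 - 9039 = -9143$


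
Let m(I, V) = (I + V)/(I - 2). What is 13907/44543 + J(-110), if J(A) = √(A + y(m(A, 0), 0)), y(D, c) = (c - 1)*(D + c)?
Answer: 13907/44543 + I*√87010/28 ≈ 0.31222 + 10.535*I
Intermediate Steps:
m(I, V) = (I + V)/(-2 + I)
y(D, c) = (-1 + c)*(D + c)
J(A) = √(A - A/(-2 + A)) (J(A) = √(A + (0² - (A + 0)/(-2 + A) - 1*0 + ((A + 0)/(-2 + A))*0)) = √(A + (0 - A/(-2 + A) + 0 + (A/(-2 + A))*0)) = √(A + (0 - A/(-2 + A) + 0 + 0)) = √(A - A/(-2 + A)))
13907/44543 + J(-110) = 13907/44543 + √(-110*(-3 - 110)/(-2 - 110)) = 13907*(1/44543) + √(-110*(-113)/(-112)) = 13907/44543 + √(-110*(-1/112)*(-113)) = 13907/44543 + √(-6215/56) = 13907/44543 + I*√87010/28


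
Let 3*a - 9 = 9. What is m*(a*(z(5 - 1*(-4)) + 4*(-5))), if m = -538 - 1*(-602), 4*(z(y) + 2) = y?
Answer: -7584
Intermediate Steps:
a = 6 (a = 3 + (⅓)*9 = 3 + 3 = 6)
z(y) = -2 + y/4
m = 64 (m = -538 + 602 = 64)
m*(a*(z(5 - 1*(-4)) + 4*(-5))) = 64*(6*((-2 + (5 - 1*(-4))/4) + 4*(-5))) = 64*(6*((-2 + (5 + 4)/4) - 20)) = 64*(6*((-2 + (¼)*9) - 20)) = 64*(6*((-2 + 9/4) - 20)) = 64*(6*(¼ - 20)) = 64*(6*(-79/4)) = 64*(-237/2) = -7584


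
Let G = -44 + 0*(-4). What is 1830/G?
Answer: -915/22 ≈ -41.591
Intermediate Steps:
G = -44 (G = -44 + 0 = -44)
1830/G = 1830/(-44) = 1830*(-1/44) = -915/22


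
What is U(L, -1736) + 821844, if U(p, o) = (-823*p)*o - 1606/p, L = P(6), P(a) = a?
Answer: 28181833/3 ≈ 9.3940e+6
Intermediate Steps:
L = 6
U(p, o) = -1606/p - 823*o*p (U(p, o) = -823*o*p - 1606/p = -1606/p - 823*o*p)
U(L, -1736) + 821844 = (-1606/6 - 823*(-1736)*6) + 821844 = (-1606*⅙ + 8572368) + 821844 = (-803/3 + 8572368) + 821844 = 25716301/3 + 821844 = 28181833/3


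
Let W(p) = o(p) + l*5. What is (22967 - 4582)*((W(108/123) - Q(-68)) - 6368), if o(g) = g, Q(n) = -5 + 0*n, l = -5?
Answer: -4814516720/41 ≈ -1.1743e+8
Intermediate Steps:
Q(n) = -5 (Q(n) = -5 + 0 = -5)
W(p) = -25 + p (W(p) = p - 5*5 = p - 25 = -25 + p)
(22967 - 4582)*((W(108/123) - Q(-68)) - 6368) = (22967 - 4582)*(((-25 + 108/123) - 1*(-5)) - 6368) = 18385*(((-25 + 108*(1/123)) + 5) - 6368) = 18385*(((-25 + 36/41) + 5) - 6368) = 18385*((-989/41 + 5) - 6368) = 18385*(-784/41 - 6368) = 18385*(-261872/41) = -4814516720/41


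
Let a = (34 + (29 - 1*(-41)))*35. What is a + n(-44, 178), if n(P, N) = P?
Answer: 3596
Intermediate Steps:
a = 3640 (a = (34 + (29 + 41))*35 = (34 + 70)*35 = 104*35 = 3640)
a + n(-44, 178) = 3640 - 44 = 3596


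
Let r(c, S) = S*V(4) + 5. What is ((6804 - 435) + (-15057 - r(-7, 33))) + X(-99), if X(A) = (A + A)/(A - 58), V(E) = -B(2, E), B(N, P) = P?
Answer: -1343879/157 ≈ -8559.7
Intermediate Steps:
V(E) = -E
X(A) = 2*A/(-58 + A) (X(A) = (2*A)/(-58 + A) = 2*A/(-58 + A))
r(c, S) = 5 - 4*S (r(c, S) = S*(-1*4) + 5 = S*(-4) + 5 = -4*S + 5 = 5 - 4*S)
((6804 - 435) + (-15057 - r(-7, 33))) + X(-99) = ((6804 - 435) + (-15057 - (5 - 4*33))) + 2*(-99)/(-58 - 99) = (6369 + (-15057 - (5 - 132))) + 2*(-99)/(-157) = (6369 + (-15057 - 1*(-127))) + 2*(-99)*(-1/157) = (6369 + (-15057 + 127)) + 198/157 = (6369 - 14930) + 198/157 = -8561 + 198/157 = -1343879/157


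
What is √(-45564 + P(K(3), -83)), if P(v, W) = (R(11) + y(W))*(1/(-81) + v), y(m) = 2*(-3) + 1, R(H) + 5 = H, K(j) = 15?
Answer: I*√3689470/9 ≈ 213.42*I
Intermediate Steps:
R(H) = -5 + H
y(m) = -5 (y(m) = -6 + 1 = -5)
P(v, W) = -1/81 + v (P(v, W) = ((-5 + 11) - 5)*(1/(-81) + v) = (6 - 5)*(-1/81 + v) = 1*(-1/81 + v) = -1/81 + v)
√(-45564 + P(K(3), -83)) = √(-45564 + (-1/81 + 15)) = √(-45564 + 1214/81) = √(-3689470/81) = I*√3689470/9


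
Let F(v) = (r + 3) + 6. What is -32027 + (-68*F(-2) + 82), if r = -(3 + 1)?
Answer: -32285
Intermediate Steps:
r = -4 (r = -1*4 = -4)
F(v) = 5 (F(v) = (-4 + 3) + 6 = -1 + 6 = 5)
-32027 + (-68*F(-2) + 82) = -32027 + (-68*5 + 82) = -32027 + (-340 + 82) = -32027 - 258 = -32285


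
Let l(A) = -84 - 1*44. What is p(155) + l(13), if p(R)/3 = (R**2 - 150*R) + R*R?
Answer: 74272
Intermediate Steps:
p(R) = -450*R + 6*R**2 (p(R) = 3*((R**2 - 150*R) + R*R) = 3*((R**2 - 150*R) + R**2) = 3*(-150*R + 2*R**2) = -450*R + 6*R**2)
l(A) = -128 (l(A) = -84 - 44 = -128)
p(155) + l(13) = 6*155*(-75 + 155) - 128 = 6*155*80 - 128 = 74400 - 128 = 74272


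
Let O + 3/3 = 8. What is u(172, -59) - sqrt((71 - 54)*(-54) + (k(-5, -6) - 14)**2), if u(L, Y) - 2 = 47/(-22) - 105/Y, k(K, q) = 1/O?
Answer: 2133/1298 - I*sqrt(35573)/7 ≈ 1.6433 - 26.944*I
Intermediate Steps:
O = 7 (O = -1 + 8 = 7)
k(K, q) = 1/7
u(L, Y) = -3/22 - 105/Y (u(L, Y) = 2 + (47/(-22) - 105/Y) = 2 + (47*(-1/22) - 105/Y) = 2 + (-47/22 - 105/Y) = -3/22 - 105/Y)
u(172, -59) - sqrt((71 - 54)*(-54) + (k(-5, -6) - 14)**2) = (-3/22 - 105/(-59)) - sqrt((71 - 54)*(-54) + (1/7 - 14)**2) = (-3/22 - 105*(-1/59)) - sqrt(17*(-54) + (-97/7)**2) = (-3/22 + 105/59) - sqrt(-918 + 9409/49) = 2133/1298 - sqrt(-35573/49) = 2133/1298 - I*sqrt(35573)/7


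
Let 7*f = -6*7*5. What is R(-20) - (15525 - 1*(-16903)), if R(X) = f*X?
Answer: -31828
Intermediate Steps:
f = -30 (f = (-6*7*5)/7 = (-42*5)/7 = (⅐)*(-210) = -30)
R(X) = -30*X
R(-20) - (15525 - 1*(-16903)) = -30*(-20) - (15525 - 1*(-16903)) = 600 - (15525 + 16903) = 600 - 1*32428 = 600 - 32428 = -31828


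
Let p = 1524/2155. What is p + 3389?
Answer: 7304819/2155 ≈ 3389.7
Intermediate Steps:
p = 1524/2155 (p = 1524*(1/2155) = 1524/2155 ≈ 0.70719)
p + 3389 = 1524/2155 + 3389 = 7304819/2155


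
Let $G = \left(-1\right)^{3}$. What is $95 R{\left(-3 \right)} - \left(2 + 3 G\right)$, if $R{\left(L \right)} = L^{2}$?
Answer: $856$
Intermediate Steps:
$G = -1$
$95 R{\left(-3 \right)} - \left(2 + 3 G\right) = 95 \left(-3\right)^{2} - -1 = 95 \cdot 9 + \left(3 - 2\right) = 855 + 1 = 856$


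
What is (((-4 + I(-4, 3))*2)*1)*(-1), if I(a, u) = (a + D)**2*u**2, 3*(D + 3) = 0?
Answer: -874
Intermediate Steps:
D = -3 (D = -3 + (1/3)*0 = -3 + 0 = -3)
I(a, u) = u**2*(-3 + a)**2 (I(a, u) = (a - 3)**2*u**2 = (-3 + a)**2*u**2 = u**2*(-3 + a)**2)
(((-4 + I(-4, 3))*2)*1)*(-1) = (((-4 + 3**2*(-3 - 4)**2)*2)*1)*(-1) = (((-4 + 9*(-7)**2)*2)*1)*(-1) = (((-4 + 9*49)*2)*1)*(-1) = (((-4 + 441)*2)*1)*(-1) = ((437*2)*1)*(-1) = (874*1)*(-1) = 874*(-1) = -874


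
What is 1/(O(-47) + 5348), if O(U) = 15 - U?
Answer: 1/5410 ≈ 0.00018484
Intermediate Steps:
1/(O(-47) + 5348) = 1/((15 - 1*(-47)) + 5348) = 1/((15 + 47) + 5348) = 1/(62 + 5348) = 1/5410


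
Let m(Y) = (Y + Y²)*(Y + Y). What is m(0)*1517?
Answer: 0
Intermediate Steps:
m(Y) = 2*Y*(Y + Y²) (m(Y) = (Y + Y²)*(2*Y) = 2*Y*(Y + Y²))
m(0)*1517 = (2*0²*(1 + 0))*1517 = (2*0*1)*1517 = 0*1517 = 0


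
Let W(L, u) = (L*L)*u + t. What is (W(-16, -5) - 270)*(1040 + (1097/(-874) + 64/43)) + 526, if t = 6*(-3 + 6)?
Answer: -29936154404/18791 ≈ -1.5931e+6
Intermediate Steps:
t = 18 (t = 6*3 = 18)
W(L, u) = 18 + u*L**2 (W(L, u) = (L*L)*u + 18 = L**2*u + 18 = u*L**2 + 18 = 18 + u*L**2)
(W(-16, -5) - 270)*(1040 + (1097/(-874) + 64/43)) + 526 = ((18 - 5*(-16)**2) - 270)*(1040 + (1097/(-874) + 64/43)) + 526 = ((18 - 5*256) - 270)*(1040 + (1097*(-1/874) + 64*(1/43))) + 526 = ((18 - 1280) - 270)*(1040 + (-1097/874 + 64/43)) + 526 = (-1262 - 270)*(1040 + 8765/37582) + 526 = -1532*39094045/37582 + 526 = -29946038470/18791 + 526 = -29936154404/18791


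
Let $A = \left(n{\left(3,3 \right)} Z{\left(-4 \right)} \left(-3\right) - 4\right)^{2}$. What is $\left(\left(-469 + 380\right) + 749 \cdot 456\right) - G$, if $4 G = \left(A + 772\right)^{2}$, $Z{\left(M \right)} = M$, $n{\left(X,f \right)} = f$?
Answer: $-464949$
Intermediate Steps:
$A = 1024$ ($A = \left(3 \left(-4\right) \left(-3\right) - 4\right)^{2} = \left(\left(-12\right) \left(-3\right) - 4\right)^{2} = \left(36 - 4\right)^{2} = 32^{2} = 1024$)
$G = 806404$ ($G = \frac{\left(1024 + 772\right)^{2}}{4} = \frac{1796^{2}}{4} = \frac{1}{4} \cdot 3225616 = 806404$)
$\left(\left(-469 + 380\right) + 749 \cdot 456\right) - G = \left(\left(-469 + 380\right) + 749 \cdot 456\right) - 806404 = \left(-89 + 341544\right) - 806404 = 341455 - 806404 = -464949$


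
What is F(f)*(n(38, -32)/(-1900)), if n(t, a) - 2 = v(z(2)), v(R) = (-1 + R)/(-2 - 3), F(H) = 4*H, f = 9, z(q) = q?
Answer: -81/2375 ≈ -0.034105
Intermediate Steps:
v(R) = 1/5 - R/5 (v(R) = (-1 + R)/(-5) = (-1 + R)*(-1/5) = 1/5 - R/5)
n(t, a) = 9/5 (n(t, a) = 2 + (1/5 - 1/5*2) = 2 + (1/5 - 2/5) = 2 - 1/5 = 9/5)
F(f)*(n(38, -32)/(-1900)) = (4*9)*((9/5)/(-1900)) = 36*((9/5)*(-1/1900)) = 36*(-9/9500) = -81/2375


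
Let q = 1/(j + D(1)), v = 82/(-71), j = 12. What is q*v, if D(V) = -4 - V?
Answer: -82/497 ≈ -0.16499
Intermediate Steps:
v = -82/71 (v = 82*(-1/71) = -82/71 ≈ -1.1549)
q = ⅐ (q = 1/(12 + (-4 - 1*1)) = 1/(12 + (-4 - 1)) = 1/(12 - 5) = 1/7 = ⅐ ≈ 0.14286)
q*v = (⅐)*(-82/71) = -82/497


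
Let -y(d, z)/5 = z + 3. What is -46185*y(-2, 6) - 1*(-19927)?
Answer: 2098252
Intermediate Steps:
y(d, z) = -15 - 5*z (y(d, z) = -5*(z + 3) = -5*(3 + z) = -15 - 5*z)
-46185*y(-2, 6) - 1*(-19927) = -46185*(-15 - 5*6) - 1*(-19927) = -46185*(-15 - 30) + 19927 = -46185*(-45) + 19927 = 2078325 + 19927 = 2098252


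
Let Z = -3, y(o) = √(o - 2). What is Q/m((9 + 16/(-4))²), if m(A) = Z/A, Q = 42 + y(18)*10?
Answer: -2050/3 ≈ -683.33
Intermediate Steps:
y(o) = √(-2 + o)
Q = 82 (Q = 42 + √(-2 + 18)*10 = 42 + √16*10 = 42 + 4*10 = 42 + 40 = 82)
m(A) = -3/A
Q/m((9 + 16/(-4))²) = 82/((-3/(9 + 16/(-4))²)) = 82/((-3/(9 + 16*(-¼))²)) = 82/((-3/(9 - 4)²)) = 82/((-3/(5²))) = 82/((-3/25)) = 82/((-3*1/25)) = 82/(-3/25) = 82*(-25/3) = -2050/3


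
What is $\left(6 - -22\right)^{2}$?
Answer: $784$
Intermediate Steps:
$\left(6 - -22\right)^{2} = \left(6 + \left(-47 + 69\right)\right)^{2} = \left(6 + 22\right)^{2} = 28^{2} = 784$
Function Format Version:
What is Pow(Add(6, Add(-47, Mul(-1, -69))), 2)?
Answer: 784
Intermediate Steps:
Pow(Add(6, Add(-47, Mul(-1, -69))), 2) = Pow(Add(6, Add(-47, 69)), 2) = Pow(Add(6, 22), 2) = Pow(28, 2) = 784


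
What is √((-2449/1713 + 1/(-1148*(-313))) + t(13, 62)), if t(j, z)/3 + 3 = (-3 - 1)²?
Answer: √3558544445549379615/307761006 ≈ 6.1295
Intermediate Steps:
t(j, z) = 39 (t(j, z) = -9 + 3*(-3 - 1)² = -9 + 3*(-4)² = -9 + 3*16 = -9 + 48 = 39)
√((-2449/1713 + 1/(-1148*(-313))) + t(13, 62)) = √((-2449/1713 + 1/(-1148*(-313))) + 39) = √((-2449*1/1713 - 1/1148*(-1/313)) + 39) = √((-2449/1713 + 1/359324) + 39) = √(-879982763/615522012 + 39) = √(23125375705/615522012) = √3558544445549379615/307761006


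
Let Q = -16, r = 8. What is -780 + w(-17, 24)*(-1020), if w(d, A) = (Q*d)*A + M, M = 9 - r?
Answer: -6660360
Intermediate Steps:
M = 1 (M = 9 - 1*8 = 9 - 8 = 1)
w(d, A) = 1 - 16*A*d (w(d, A) = (-16*d)*A + 1 = -16*A*d + 1 = 1 - 16*A*d)
-780 + w(-17, 24)*(-1020) = -780 + (1 - 16*24*(-17))*(-1020) = -780 + (1 + 6528)*(-1020) = -780 + 6529*(-1020) = -780 - 6659580 = -6660360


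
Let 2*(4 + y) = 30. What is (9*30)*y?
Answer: 2970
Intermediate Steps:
y = 11 (y = -4 + (½)*30 = -4 + 15 = 11)
(9*30)*y = (9*30)*11 = 270*11 = 2970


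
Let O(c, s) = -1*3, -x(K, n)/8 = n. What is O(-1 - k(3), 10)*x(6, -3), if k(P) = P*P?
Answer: -72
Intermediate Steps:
k(P) = P**2
x(K, n) = -8*n
O(c, s) = -3
O(-1 - k(3), 10)*x(6, -3) = -(-24)*(-3) = -3*24 = -72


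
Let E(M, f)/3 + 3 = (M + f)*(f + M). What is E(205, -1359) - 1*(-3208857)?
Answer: 7203996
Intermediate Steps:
E(M, f) = -9 + 3*(M + f)² (E(M, f) = -9 + 3*((M + f)*(f + M)) = -9 + 3*((M + f)*(M + f)) = -9 + 3*(M + f)²)
E(205, -1359) - 1*(-3208857) = (-9 + 3*(205 - 1359)²) - 1*(-3208857) = (-9 + 3*(-1154)²) + 3208857 = (-9 + 3*1331716) + 3208857 = (-9 + 3995148) + 3208857 = 3995139 + 3208857 = 7203996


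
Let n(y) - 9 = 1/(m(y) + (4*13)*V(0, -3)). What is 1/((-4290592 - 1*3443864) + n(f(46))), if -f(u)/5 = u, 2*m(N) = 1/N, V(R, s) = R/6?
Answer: -1/7734907 ≈ -1.2928e-7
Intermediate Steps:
V(R, s) = R/6 (V(R, s) = R*(1/6) = R/6)
m(N) = 1/(2*N) (m(N) = (1/N)/2 = 1/(2*N))
f(u) = -5*u
n(y) = 9 + 2*y (n(y) = 9 + 1/(1/(2*y) + (4*13)*((1/6)*0)) = 9 + 1/(1/(2*y) + 52*0) = 9 + 1/(1/(2*y) + 0) = 9 + 1/(1/(2*y)) = 9 + 2*y)
1/((-4290592 - 1*3443864) + n(f(46))) = 1/((-4290592 - 1*3443864) + (9 + 2*(-5*46))) = 1/((-4290592 - 3443864) + (9 + 2*(-230))) = 1/(-7734456 + (9 - 460)) = 1/(-7734456 - 451) = 1/(-7734907) = -1/7734907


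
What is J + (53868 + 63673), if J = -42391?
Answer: 75150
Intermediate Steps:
J + (53868 + 63673) = -42391 + (53868 + 63673) = -42391 + 117541 = 75150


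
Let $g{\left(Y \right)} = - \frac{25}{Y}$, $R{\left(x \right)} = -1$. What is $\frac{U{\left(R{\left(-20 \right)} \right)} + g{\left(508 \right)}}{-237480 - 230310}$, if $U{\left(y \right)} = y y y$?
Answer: $\frac{533}{237637320} \approx 2.2429 \cdot 10^{-6}$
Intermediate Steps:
$U{\left(y \right)} = y^{3}$ ($U{\left(y \right)} = y^{2} y = y^{3}$)
$\frac{U{\left(R{\left(-20 \right)} \right)} + g{\left(508 \right)}}{-237480 - 230310} = \frac{\left(-1\right)^{3} - \frac{25}{508}}{-237480 - 230310} = \frac{-1 - \frac{25}{508}}{-467790} = \left(-1 - \frac{25}{508}\right) \left(- \frac{1}{467790}\right) = \left(- \frac{533}{508}\right) \left(- \frac{1}{467790}\right) = \frac{533}{237637320}$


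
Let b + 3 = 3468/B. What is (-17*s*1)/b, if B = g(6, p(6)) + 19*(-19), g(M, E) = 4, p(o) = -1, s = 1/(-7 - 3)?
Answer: -119/890 ≈ -0.13371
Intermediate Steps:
s = -1/10 (s = 1/(-10) = -1/10 ≈ -0.10000)
B = -357 (B = 4 + 19*(-19) = 4 - 361 = -357)
b = -89/7 (b = -3 + 3468/(-357) = -3 + 3468*(-1/357) = -3 - 68/7 = -89/7 ≈ -12.714)
(-17*s*1)/b = (-17*(-1/10)*1)/(-89/7) = ((17/10)*1)*(-7/89) = (17/10)*(-7/89) = -119/890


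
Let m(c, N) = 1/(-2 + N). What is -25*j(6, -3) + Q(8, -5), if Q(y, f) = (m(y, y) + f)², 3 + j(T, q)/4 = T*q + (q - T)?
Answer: 108841/36 ≈ 3023.4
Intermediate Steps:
j(T, q) = -12 - 4*T + 4*q + 4*T*q (j(T, q) = -12 + 4*(T*q + (q - T)) = -12 + 4*(q - T + T*q) = -12 + (-4*T + 4*q + 4*T*q) = -12 - 4*T + 4*q + 4*T*q)
Q(y, f) = (f + 1/(-2 + y))² (Q(y, f) = (1/(-2 + y) + f)² = (f + 1/(-2 + y))²)
-25*j(6, -3) + Q(8, -5) = -25*(-12 - 4*6 + 4*(-3) + 4*6*(-3)) + (-5 + 1/(-2 + 8))² = -25*(-12 - 24 - 12 - 72) + (-5 + 1/6)² = -25*(-120) + (-5 + ⅙)² = 3000 + (-29/6)² = 3000 + 841/36 = 108841/36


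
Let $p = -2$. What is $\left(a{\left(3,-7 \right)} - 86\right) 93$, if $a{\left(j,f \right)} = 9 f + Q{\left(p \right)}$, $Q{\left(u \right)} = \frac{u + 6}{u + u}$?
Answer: $-13950$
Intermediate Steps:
$Q{\left(u \right)} = \frac{6 + u}{2 u}$
$a{\left(j,f \right)} = -1 + 9 f$ ($a{\left(j,f \right)} = 9 f + \frac{6 - 2}{2 \left(-2\right)} = 9 f + \frac{1}{2} \left(- \frac{1}{2}\right) 4 = 9 f - 1 = -1 + 9 f$)
$\left(a{\left(3,-7 \right)} - 86\right) 93 = \left(\left(-1 + 9 \left(-7\right)\right) - 86\right) 93 = \left(\left(-1 - 63\right) - 86\right) 93 = \left(-64 - 86\right) 93 = \left(-150\right) 93 = -13950$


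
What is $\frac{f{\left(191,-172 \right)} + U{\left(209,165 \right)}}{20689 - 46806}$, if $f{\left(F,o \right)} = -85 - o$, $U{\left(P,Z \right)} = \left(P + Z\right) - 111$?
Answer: $- \frac{50}{3731} \approx -0.013401$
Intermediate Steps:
$U{\left(P,Z \right)} = -111 + P + Z$
$\frac{f{\left(191,-172 \right)} + U{\left(209,165 \right)}}{20689 - 46806} = \frac{\left(-85 - -172\right) + \left(-111 + 209 + 165\right)}{20689 - 46806} = \frac{\left(-85 + 172\right) + 263}{-26117} = \left(87 + 263\right) \left(- \frac{1}{26117}\right) = 350 \left(- \frac{1}{26117}\right) = - \frac{50}{3731}$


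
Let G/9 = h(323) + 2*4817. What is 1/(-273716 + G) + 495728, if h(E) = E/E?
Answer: 92701631727/187001 ≈ 4.9573e+5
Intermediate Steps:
h(E) = 1
G = 86715 (G = 9*(1 + 2*4817) = 9*(1 + 9634) = 9*9635 = 86715)
1/(-273716 + G) + 495728 = 1/(-273716 + 86715) + 495728 = 1/(-187001) + 495728 = -1/187001 + 495728 = 92701631727/187001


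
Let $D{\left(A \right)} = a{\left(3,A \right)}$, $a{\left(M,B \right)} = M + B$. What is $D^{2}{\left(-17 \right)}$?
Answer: $196$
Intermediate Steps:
$a{\left(M,B \right)} = B + M$
$D{\left(A \right)} = 3 + A$ ($D{\left(A \right)} = A + 3 = 3 + A$)
$D^{2}{\left(-17 \right)} = \left(3 - 17\right)^{2} = \left(-14\right)^{2} = 196$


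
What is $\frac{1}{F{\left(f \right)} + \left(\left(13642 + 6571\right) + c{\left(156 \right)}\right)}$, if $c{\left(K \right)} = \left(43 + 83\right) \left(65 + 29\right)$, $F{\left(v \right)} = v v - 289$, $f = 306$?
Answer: $\frac{1}{125404} \approx 7.9742 \cdot 10^{-6}$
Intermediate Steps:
$F{\left(v \right)} = -289 + v^{2}$ ($F{\left(v \right)} = v^{2} - 289 = -289 + v^{2}$)
$c{\left(K \right)} = 11844$ ($c{\left(K \right)} = 126 \cdot 94 = 11844$)
$\frac{1}{F{\left(f \right)} + \left(\left(13642 + 6571\right) + c{\left(156 \right)}\right)} = \frac{1}{\left(-289 + 306^{2}\right) + \left(\left(13642 + 6571\right) + 11844\right)} = \frac{1}{\left(-289 + 93636\right) + \left(20213 + 11844\right)} = \frac{1}{93347 + 32057} = \frac{1}{125404}$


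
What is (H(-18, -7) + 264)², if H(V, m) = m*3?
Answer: 59049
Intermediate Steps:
H(V, m) = 3*m
(H(-18, -7) + 264)² = (3*(-7) + 264)² = (-21 + 264)² = 243² = 59049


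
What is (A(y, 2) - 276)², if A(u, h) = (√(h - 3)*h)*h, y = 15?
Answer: 76160 - 2208*I ≈ 76160.0 - 2208.0*I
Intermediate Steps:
A(u, h) = h²*√(-3 + h) (A(u, h) = (√(-3 + h)*h)*h = (h*√(-3 + h))*h = h²*√(-3 + h))
(A(y, 2) - 276)² = (2²*√(-3 + 2) - 276)² = (4*√(-1) - 276)² = (4*I - 276)² = (-276 + 4*I)²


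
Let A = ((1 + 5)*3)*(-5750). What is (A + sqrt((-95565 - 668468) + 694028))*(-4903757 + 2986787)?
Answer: 198406395000 - 1916970*I*sqrt(70005) ≈ 1.9841e+11 - 5.072e+8*I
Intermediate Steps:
A = -103500 (A = (6*3)*(-5750) = 18*(-5750) = -103500)
(A + sqrt((-95565 - 668468) + 694028))*(-4903757 + 2986787) = (-103500 + sqrt((-95565 - 668468) + 694028))*(-4903757 + 2986787) = (-103500 + sqrt(-764033 + 694028))*(-1916970) = (-103500 + sqrt(-70005))*(-1916970) = (-103500 + I*sqrt(70005))*(-1916970) = 198406395000 - 1916970*I*sqrt(70005)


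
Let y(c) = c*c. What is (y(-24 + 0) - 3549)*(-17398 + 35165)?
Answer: -52821291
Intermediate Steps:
y(c) = c**2
(y(-24 + 0) - 3549)*(-17398 + 35165) = ((-24 + 0)**2 - 3549)*(-17398 + 35165) = ((-24)**2 - 3549)*17767 = (576 - 3549)*17767 = -2973*17767 = -52821291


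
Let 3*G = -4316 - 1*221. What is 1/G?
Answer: -3/4537 ≈ -0.00066123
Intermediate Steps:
G = -4537/3 (G = (-4316 - 1*221)/3 = (-4316 - 221)/3 = (⅓)*(-4537) = -4537/3 ≈ -1512.3)
1/G = 1/(-4537/3) = -3/4537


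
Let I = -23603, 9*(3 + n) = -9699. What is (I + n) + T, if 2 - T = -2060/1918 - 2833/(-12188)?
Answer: -865430070761/35064876 ≈ -24681.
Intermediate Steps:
n = -3242/3 (n = -3 + (⅑)*(-9699) = -3 - 3233/3 = -3242/3 ≈ -1080.7)
T = 33213377/11688292 (T = 2 - (-2060/1918 - 2833/(-12188)) = 2 - (-2060*1/1918 - 2833*(-1/12188)) = 2 - (-1030/959 + 2833/12188) = 2 - 1*(-9836793/11688292) = 2 + 9836793/11688292 = 33213377/11688292 ≈ 2.8416)
(I + n) + T = (-23603 - 3242/3) + 33213377/11688292 = -74051/3 + 33213377/11688292 = -865430070761/35064876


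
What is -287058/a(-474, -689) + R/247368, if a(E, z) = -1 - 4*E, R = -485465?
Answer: -71928919519/468762360 ≈ -153.44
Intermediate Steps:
-287058/a(-474, -689) + R/247368 = -287058/(-1 - 4*(-474)) - 485465/247368 = -287058/(-1 + 1896) - 485465*1/247368 = -287058/1895 - 485465/247368 = -71928919519/468762360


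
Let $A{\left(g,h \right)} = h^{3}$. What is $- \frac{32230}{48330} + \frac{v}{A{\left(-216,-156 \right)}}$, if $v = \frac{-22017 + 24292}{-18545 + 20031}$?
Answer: $- \frac{17267314591}{25892919936} \approx -0.66687$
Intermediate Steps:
$v = \frac{2275}{1486} \approx 1.531$
$- \frac{32230}{48330} + \frac{v}{A{\left(-216,-156 \right)}} = - \frac{32230}{48330} + \frac{2275}{1486 \left(-156\right)^{3}} = \left(-32230\right) \frac{1}{48330} + \frac{2275}{1486 \left(-3796416\right)} = - \frac{3223}{4833} + \frac{2275}{1486} \left(- \frac{1}{3796416}\right) = - \frac{3223}{4833} - \frac{175}{433959552} = - \frac{17267314591}{25892919936}$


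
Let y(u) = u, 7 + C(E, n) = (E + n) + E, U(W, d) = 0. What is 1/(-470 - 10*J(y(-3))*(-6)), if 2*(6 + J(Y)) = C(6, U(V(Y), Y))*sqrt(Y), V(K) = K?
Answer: -83/75640 - 3*I*sqrt(3)/15128 ≈ -0.0010973 - 0.00034348*I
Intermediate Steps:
C(E, n) = -7 + n + 2*E (C(E, n) = -7 + ((E + n) + E) = -7 + (n + 2*E) = -7 + n + 2*E)
J(Y) = -6 + 5*sqrt(Y)/2 (J(Y) = -6 + ((-7 + 0 + 2*6)*sqrt(Y))/2 = -6 + ((-7 + 0 + 12)*sqrt(Y))/2 = -6 + (5*sqrt(Y))/2 = -6 + 5*sqrt(Y)/2)
1/(-470 - 10*J(y(-3))*(-6)) = 1/(-470 - 10*(-6 + 5*sqrt(-3)/2)*(-6)) = 1/(-470 - 10*(-6 + 5*(I*sqrt(3))/2)*(-6)) = 1/(-470 - 10*(-6 + 5*I*sqrt(3)/2)*(-6)) = 1/(-470 + (60 - 25*I*sqrt(3))*(-6)) = 1/(-470 + (-360 + 150*I*sqrt(3))) = 1/(-830 + 150*I*sqrt(3))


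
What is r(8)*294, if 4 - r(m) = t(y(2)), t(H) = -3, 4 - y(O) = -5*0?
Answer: 2058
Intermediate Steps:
y(O) = 4 (y(O) = 4 - (-5)*0 = 4 - 1*0 = 4 + 0 = 4)
r(m) = 7 (r(m) = 4 - 1*(-3) = 4 + 3 = 7)
r(8)*294 = 7*294 = 2058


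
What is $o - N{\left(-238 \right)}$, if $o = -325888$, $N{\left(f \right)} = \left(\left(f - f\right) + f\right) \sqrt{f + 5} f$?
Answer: $-325888 - 56644 i \sqrt{233} \approx -3.2589 \cdot 10^{5} - 8.6463 \cdot 10^{5} i$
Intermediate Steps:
$N{\left(f \right)} = f^{2} \sqrt{5 + f}$ ($N{\left(f \right)} = \left(0 + f\right) \sqrt{5 + f} f = f \sqrt{5 + f} f = f^{2} \sqrt{5 + f}$)
$o - N{\left(-238 \right)} = -325888 - \left(-238\right)^{2} \sqrt{5 - 238} = -325888 - 56644 \sqrt{-233} = -325888 - 56644 i \sqrt{233}$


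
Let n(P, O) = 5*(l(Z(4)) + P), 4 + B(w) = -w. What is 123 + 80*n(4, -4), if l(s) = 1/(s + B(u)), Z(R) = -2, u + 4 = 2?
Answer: 1623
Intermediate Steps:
u = -2 (u = -4 + 2 = -2)
B(w) = -4 - w
l(s) = 1/(-2 + s) (l(s) = 1/(s + (-4 - 1*(-2))) = 1/(s + (-4 + 2)) = 1/(s - 2) = 1/(-2 + s))
n(P, O) = -5/4 + 5*P (n(P, O) = 5*(1/(-2 - 2) + P) = 5*(1/(-4) + P) = 5*(-1/4 + P) = -5/4 + 5*P)
123 + 80*n(4, -4) = 123 + 80*(-5/4 + 5*4) = 123 + 80*(-5/4 + 20) = 123 + 80*(75/4) = 123 + 1500 = 1623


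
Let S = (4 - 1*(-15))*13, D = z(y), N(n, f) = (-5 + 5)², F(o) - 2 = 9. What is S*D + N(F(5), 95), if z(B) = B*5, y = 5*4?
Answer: 24700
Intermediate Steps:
y = 20
F(o) = 11 (F(o) = 2 + 9 = 11)
z(B) = 5*B
N(n, f) = 0 (N(n, f) = 0² = 0)
D = 100 (D = 5*20 = 100)
S = 247 (S = (4 + 15)*13 = 19*13 = 247)
S*D + N(F(5), 95) = 247*100 + 0 = 24700 + 0 = 24700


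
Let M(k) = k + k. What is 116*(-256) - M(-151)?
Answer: -29394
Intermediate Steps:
M(k) = 2*k
116*(-256) - M(-151) = 116*(-256) - 2*(-151) = -29696 - 1*(-302) = -29696 + 302 = -29394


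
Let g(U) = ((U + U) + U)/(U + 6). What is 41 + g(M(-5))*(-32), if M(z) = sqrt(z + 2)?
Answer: 437/13 - 192*I*sqrt(3)/13 ≈ 33.615 - 25.581*I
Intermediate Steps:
M(z) = sqrt(2 + z)
g(U) = 3*U/(6 + U) (g(U) = (2*U + U)/(6 + U) = (3*U)/(6 + U) = 3*U/(6 + U))
41 + g(M(-5))*(-32) = 41 + (3*sqrt(2 - 5)/(6 + sqrt(2 - 5)))*(-32) = 41 + (3*sqrt(-3)/(6 + sqrt(-3)))*(-32) = 41 + (3*(I*sqrt(3))/(6 + I*sqrt(3)))*(-32) = 41 + (3*I*sqrt(3)/(6 + I*sqrt(3)))*(-32) = 41 - 96*I*sqrt(3)/(6 + I*sqrt(3))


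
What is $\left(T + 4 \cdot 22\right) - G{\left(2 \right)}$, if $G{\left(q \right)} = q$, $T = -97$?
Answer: $-11$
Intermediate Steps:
$\left(T + 4 \cdot 22\right) - G{\left(2 \right)} = \left(-97 + 4 \cdot 22\right) - 2 = \left(-97 + 88\right) - 2 = -9 - 2 = -11$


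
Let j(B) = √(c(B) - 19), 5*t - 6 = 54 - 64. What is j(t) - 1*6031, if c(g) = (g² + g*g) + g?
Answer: -6031 + I*√463/5 ≈ -6031.0 + 4.3035*I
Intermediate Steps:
t = -⅘ (t = 6/5 + (54 - 64)/5 = 6/5 + (⅕)*(-10) = 6/5 - 2 = -⅘ ≈ -0.80000)
c(g) = g + 2*g² (c(g) = (g² + g²) + g = 2*g² + g = g + 2*g²)
j(B) = √(-19 + B*(1 + 2*B)) (j(B) = √(B*(1 + 2*B) - 19) = √(-19 + B*(1 + 2*B)))
j(t) - 1*6031 = √(-19 - 4*(1 + 2*(-⅘))/5) - 1*6031 = √(-19 - 4*(1 - 8/5)/5) - 6031 = √(-19 - ⅘*(-⅗)) - 6031 = √(-19 + 12/25) - 6031 = √(-463/25) - 6031 = I*√463/5 - 6031 = -6031 + I*√463/5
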